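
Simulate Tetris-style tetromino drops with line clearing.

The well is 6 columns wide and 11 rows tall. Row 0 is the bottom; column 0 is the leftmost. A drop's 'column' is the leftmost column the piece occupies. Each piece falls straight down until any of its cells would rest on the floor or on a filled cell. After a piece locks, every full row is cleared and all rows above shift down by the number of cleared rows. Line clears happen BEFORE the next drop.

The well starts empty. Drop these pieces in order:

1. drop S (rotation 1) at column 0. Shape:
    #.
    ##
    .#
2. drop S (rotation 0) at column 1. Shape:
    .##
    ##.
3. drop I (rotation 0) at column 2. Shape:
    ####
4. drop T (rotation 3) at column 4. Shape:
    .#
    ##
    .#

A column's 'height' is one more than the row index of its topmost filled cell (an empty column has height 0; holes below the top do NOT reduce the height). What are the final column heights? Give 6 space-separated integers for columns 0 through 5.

Drop 1: S rot1 at col 0 lands with bottom-row=0; cleared 0 line(s) (total 0); column heights now [3 2 0 0 0 0], max=3
Drop 2: S rot0 at col 1 lands with bottom-row=2; cleared 0 line(s) (total 0); column heights now [3 3 4 4 0 0], max=4
Drop 3: I rot0 at col 2 lands with bottom-row=4; cleared 0 line(s) (total 0); column heights now [3 3 5 5 5 5], max=5
Drop 4: T rot3 at col 4 lands with bottom-row=5; cleared 0 line(s) (total 0); column heights now [3 3 5 5 7 8], max=8

Answer: 3 3 5 5 7 8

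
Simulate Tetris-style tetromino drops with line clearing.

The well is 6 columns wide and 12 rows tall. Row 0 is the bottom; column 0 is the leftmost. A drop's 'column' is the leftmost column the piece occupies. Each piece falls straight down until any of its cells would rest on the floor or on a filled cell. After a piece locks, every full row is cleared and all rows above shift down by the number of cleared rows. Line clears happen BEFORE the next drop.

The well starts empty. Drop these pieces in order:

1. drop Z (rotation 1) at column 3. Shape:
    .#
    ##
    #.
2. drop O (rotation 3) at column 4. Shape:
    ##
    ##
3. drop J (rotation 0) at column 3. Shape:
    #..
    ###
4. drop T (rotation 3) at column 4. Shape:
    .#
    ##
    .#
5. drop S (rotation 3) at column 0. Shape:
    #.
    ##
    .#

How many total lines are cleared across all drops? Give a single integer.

Answer: 0

Derivation:
Drop 1: Z rot1 at col 3 lands with bottom-row=0; cleared 0 line(s) (total 0); column heights now [0 0 0 2 3 0], max=3
Drop 2: O rot3 at col 4 lands with bottom-row=3; cleared 0 line(s) (total 0); column heights now [0 0 0 2 5 5], max=5
Drop 3: J rot0 at col 3 lands with bottom-row=5; cleared 0 line(s) (total 0); column heights now [0 0 0 7 6 6], max=7
Drop 4: T rot3 at col 4 lands with bottom-row=6; cleared 0 line(s) (total 0); column heights now [0 0 0 7 8 9], max=9
Drop 5: S rot3 at col 0 lands with bottom-row=0; cleared 0 line(s) (total 0); column heights now [3 2 0 7 8 9], max=9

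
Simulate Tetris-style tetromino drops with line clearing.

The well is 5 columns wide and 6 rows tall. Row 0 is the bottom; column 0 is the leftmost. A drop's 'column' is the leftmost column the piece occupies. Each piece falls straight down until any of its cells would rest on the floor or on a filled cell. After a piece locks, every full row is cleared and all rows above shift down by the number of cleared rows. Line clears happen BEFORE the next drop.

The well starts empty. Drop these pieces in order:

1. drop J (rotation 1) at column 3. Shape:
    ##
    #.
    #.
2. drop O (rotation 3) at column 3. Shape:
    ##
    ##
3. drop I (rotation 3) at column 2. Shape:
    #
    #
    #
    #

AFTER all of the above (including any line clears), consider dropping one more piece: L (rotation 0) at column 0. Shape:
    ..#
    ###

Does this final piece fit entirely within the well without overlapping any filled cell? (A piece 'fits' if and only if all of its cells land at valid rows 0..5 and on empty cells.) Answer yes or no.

Answer: yes

Derivation:
Drop 1: J rot1 at col 3 lands with bottom-row=0; cleared 0 line(s) (total 0); column heights now [0 0 0 3 3], max=3
Drop 2: O rot3 at col 3 lands with bottom-row=3; cleared 0 line(s) (total 0); column heights now [0 0 0 5 5], max=5
Drop 3: I rot3 at col 2 lands with bottom-row=0; cleared 0 line(s) (total 0); column heights now [0 0 4 5 5], max=5
Test piece L rot0 at col 0 (width 3): heights before test = [0 0 4 5 5]; fits = True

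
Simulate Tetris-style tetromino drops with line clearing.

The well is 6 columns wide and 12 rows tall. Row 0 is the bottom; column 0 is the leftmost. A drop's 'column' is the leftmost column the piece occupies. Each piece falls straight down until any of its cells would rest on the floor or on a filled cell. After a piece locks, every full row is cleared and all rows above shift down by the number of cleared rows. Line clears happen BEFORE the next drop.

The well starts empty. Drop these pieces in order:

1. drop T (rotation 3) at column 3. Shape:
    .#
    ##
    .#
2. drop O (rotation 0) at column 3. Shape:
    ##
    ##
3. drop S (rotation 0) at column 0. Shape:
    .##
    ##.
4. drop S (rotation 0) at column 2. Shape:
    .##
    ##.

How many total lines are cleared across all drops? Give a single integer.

Drop 1: T rot3 at col 3 lands with bottom-row=0; cleared 0 line(s) (total 0); column heights now [0 0 0 2 3 0], max=3
Drop 2: O rot0 at col 3 lands with bottom-row=3; cleared 0 line(s) (total 0); column heights now [0 0 0 5 5 0], max=5
Drop 3: S rot0 at col 0 lands with bottom-row=0; cleared 0 line(s) (total 0); column heights now [1 2 2 5 5 0], max=5
Drop 4: S rot0 at col 2 lands with bottom-row=5; cleared 0 line(s) (total 0); column heights now [1 2 6 7 7 0], max=7

Answer: 0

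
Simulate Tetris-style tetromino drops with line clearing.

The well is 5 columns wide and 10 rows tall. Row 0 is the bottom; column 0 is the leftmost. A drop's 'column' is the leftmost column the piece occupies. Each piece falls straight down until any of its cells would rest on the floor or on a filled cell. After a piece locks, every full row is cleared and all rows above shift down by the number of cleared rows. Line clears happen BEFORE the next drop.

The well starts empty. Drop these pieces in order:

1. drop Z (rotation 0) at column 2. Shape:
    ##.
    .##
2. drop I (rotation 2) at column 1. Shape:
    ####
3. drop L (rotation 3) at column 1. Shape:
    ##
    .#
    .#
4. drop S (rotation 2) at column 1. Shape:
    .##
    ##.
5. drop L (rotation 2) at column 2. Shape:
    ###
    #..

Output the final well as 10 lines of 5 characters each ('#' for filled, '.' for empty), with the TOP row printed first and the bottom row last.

Drop 1: Z rot0 at col 2 lands with bottom-row=0; cleared 0 line(s) (total 0); column heights now [0 0 2 2 1], max=2
Drop 2: I rot2 at col 1 lands with bottom-row=2; cleared 0 line(s) (total 0); column heights now [0 3 3 3 3], max=3
Drop 3: L rot3 at col 1 lands with bottom-row=3; cleared 0 line(s) (total 0); column heights now [0 6 6 3 3], max=6
Drop 4: S rot2 at col 1 lands with bottom-row=6; cleared 0 line(s) (total 0); column heights now [0 7 8 8 3], max=8
Drop 5: L rot2 at col 2 lands with bottom-row=8; cleared 0 line(s) (total 0); column heights now [0 7 10 10 10], max=10

Answer: ..###
..#..
..##.
.##..
.##..
..#..
..#..
.####
..##.
...##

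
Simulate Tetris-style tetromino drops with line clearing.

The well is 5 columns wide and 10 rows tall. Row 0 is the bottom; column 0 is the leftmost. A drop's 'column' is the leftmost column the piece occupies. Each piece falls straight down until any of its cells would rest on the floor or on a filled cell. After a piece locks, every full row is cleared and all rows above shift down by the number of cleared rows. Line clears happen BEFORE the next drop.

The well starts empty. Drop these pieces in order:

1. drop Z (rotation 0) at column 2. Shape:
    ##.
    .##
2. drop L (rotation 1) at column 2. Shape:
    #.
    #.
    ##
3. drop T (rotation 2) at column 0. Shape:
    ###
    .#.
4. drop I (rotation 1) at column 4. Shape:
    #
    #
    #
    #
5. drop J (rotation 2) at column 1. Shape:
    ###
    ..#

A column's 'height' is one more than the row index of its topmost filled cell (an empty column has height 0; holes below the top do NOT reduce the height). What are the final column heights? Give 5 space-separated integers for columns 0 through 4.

Answer: 6 7 7 7 5

Derivation:
Drop 1: Z rot0 at col 2 lands with bottom-row=0; cleared 0 line(s) (total 0); column heights now [0 0 2 2 1], max=2
Drop 2: L rot1 at col 2 lands with bottom-row=2; cleared 0 line(s) (total 0); column heights now [0 0 5 3 1], max=5
Drop 3: T rot2 at col 0 lands with bottom-row=4; cleared 0 line(s) (total 0); column heights now [6 6 6 3 1], max=6
Drop 4: I rot1 at col 4 lands with bottom-row=1; cleared 0 line(s) (total 0); column heights now [6 6 6 3 5], max=6
Drop 5: J rot2 at col 1 lands with bottom-row=5; cleared 0 line(s) (total 0); column heights now [6 7 7 7 5], max=7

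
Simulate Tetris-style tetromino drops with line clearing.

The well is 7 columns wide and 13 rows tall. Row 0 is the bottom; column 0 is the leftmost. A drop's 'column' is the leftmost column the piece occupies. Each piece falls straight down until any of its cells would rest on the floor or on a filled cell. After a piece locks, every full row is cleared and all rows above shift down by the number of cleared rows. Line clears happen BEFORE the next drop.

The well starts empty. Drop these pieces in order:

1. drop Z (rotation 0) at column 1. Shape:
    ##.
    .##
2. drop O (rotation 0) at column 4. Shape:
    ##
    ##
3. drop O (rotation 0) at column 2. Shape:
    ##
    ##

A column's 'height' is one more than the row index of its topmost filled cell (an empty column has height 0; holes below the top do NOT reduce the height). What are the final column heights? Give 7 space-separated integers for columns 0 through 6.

Answer: 0 2 4 4 2 2 0

Derivation:
Drop 1: Z rot0 at col 1 lands with bottom-row=0; cleared 0 line(s) (total 0); column heights now [0 2 2 1 0 0 0], max=2
Drop 2: O rot0 at col 4 lands with bottom-row=0; cleared 0 line(s) (total 0); column heights now [0 2 2 1 2 2 0], max=2
Drop 3: O rot0 at col 2 lands with bottom-row=2; cleared 0 line(s) (total 0); column heights now [0 2 4 4 2 2 0], max=4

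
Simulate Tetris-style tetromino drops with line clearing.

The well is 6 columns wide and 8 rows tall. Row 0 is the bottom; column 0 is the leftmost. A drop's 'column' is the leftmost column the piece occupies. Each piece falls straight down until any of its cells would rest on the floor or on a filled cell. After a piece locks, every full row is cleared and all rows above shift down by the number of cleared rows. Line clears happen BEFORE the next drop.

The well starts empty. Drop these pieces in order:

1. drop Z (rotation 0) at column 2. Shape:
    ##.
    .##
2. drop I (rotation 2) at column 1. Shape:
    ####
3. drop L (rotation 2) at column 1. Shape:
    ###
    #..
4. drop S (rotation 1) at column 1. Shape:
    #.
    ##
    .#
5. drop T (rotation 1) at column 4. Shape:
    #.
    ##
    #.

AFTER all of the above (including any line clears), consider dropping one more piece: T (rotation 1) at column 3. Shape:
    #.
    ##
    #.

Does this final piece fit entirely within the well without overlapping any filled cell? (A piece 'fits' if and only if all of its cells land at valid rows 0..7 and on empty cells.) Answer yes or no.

Drop 1: Z rot0 at col 2 lands with bottom-row=0; cleared 0 line(s) (total 0); column heights now [0 0 2 2 1 0], max=2
Drop 2: I rot2 at col 1 lands with bottom-row=2; cleared 0 line(s) (total 0); column heights now [0 3 3 3 3 0], max=3
Drop 3: L rot2 at col 1 lands with bottom-row=3; cleared 0 line(s) (total 0); column heights now [0 5 5 5 3 0], max=5
Drop 4: S rot1 at col 1 lands with bottom-row=5; cleared 0 line(s) (total 0); column heights now [0 8 7 5 3 0], max=8
Drop 5: T rot1 at col 4 lands with bottom-row=3; cleared 0 line(s) (total 0); column heights now [0 8 7 5 6 5], max=8
Test piece T rot1 at col 3 (width 2): heights before test = [0 8 7 5 6 5]; fits = True

Answer: yes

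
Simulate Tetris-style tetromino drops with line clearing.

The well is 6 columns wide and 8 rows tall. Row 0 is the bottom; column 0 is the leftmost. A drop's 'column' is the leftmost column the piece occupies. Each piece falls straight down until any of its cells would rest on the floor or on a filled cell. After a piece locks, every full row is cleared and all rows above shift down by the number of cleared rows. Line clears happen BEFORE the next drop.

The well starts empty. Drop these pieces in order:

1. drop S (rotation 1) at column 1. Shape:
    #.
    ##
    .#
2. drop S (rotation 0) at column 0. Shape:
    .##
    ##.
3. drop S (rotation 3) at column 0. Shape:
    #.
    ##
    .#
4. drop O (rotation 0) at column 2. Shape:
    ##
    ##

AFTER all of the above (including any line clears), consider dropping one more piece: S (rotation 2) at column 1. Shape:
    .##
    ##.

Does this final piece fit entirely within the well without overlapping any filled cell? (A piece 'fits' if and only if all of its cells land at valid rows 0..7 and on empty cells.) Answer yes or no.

Answer: no

Derivation:
Drop 1: S rot1 at col 1 lands with bottom-row=0; cleared 0 line(s) (total 0); column heights now [0 3 2 0 0 0], max=3
Drop 2: S rot0 at col 0 lands with bottom-row=3; cleared 0 line(s) (total 0); column heights now [4 5 5 0 0 0], max=5
Drop 3: S rot3 at col 0 lands with bottom-row=5; cleared 0 line(s) (total 0); column heights now [8 7 5 0 0 0], max=8
Drop 4: O rot0 at col 2 lands with bottom-row=5; cleared 0 line(s) (total 0); column heights now [8 7 7 7 0 0], max=8
Test piece S rot2 at col 1 (width 3): heights before test = [8 7 7 7 0 0]; fits = False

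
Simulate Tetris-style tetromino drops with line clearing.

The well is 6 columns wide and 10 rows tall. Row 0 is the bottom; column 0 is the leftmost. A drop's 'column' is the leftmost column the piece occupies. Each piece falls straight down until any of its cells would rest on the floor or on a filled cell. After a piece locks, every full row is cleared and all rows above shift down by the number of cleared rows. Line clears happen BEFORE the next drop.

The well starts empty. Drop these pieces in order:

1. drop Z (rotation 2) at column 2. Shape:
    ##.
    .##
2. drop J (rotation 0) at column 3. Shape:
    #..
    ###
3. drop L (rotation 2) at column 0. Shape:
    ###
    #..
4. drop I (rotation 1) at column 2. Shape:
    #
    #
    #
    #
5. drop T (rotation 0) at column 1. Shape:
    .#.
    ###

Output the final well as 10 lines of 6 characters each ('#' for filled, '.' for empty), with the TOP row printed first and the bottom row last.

Answer: ......
......
..#...
.###..
..#...
..#...
..#...
..##..
#.##..
...##.

Derivation:
Drop 1: Z rot2 at col 2 lands with bottom-row=0; cleared 0 line(s) (total 0); column heights now [0 0 2 2 1 0], max=2
Drop 2: J rot0 at col 3 lands with bottom-row=2; cleared 0 line(s) (total 0); column heights now [0 0 2 4 3 3], max=4
Drop 3: L rot2 at col 0 lands with bottom-row=1; cleared 1 line(s) (total 1); column heights now [2 0 2 3 1 0], max=3
Drop 4: I rot1 at col 2 lands with bottom-row=2; cleared 0 line(s) (total 1); column heights now [2 0 6 3 1 0], max=6
Drop 5: T rot0 at col 1 lands with bottom-row=6; cleared 0 line(s) (total 1); column heights now [2 7 8 7 1 0], max=8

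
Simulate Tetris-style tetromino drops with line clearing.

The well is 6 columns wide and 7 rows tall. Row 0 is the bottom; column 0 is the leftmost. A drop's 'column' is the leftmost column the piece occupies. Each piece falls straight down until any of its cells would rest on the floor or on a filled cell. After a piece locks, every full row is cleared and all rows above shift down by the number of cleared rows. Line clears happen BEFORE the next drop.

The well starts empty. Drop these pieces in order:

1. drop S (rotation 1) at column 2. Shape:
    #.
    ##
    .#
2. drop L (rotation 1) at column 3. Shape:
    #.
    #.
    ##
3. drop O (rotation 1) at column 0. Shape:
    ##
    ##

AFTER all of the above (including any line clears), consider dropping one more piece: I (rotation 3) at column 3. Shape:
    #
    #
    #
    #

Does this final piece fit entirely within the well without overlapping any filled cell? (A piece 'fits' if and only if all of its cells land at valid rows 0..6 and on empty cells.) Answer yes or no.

Answer: no

Derivation:
Drop 1: S rot1 at col 2 lands with bottom-row=0; cleared 0 line(s) (total 0); column heights now [0 0 3 2 0 0], max=3
Drop 2: L rot1 at col 3 lands with bottom-row=2; cleared 0 line(s) (total 0); column heights now [0 0 3 5 3 0], max=5
Drop 3: O rot1 at col 0 lands with bottom-row=0; cleared 0 line(s) (total 0); column heights now [2 2 3 5 3 0], max=5
Test piece I rot3 at col 3 (width 1): heights before test = [2 2 3 5 3 0]; fits = False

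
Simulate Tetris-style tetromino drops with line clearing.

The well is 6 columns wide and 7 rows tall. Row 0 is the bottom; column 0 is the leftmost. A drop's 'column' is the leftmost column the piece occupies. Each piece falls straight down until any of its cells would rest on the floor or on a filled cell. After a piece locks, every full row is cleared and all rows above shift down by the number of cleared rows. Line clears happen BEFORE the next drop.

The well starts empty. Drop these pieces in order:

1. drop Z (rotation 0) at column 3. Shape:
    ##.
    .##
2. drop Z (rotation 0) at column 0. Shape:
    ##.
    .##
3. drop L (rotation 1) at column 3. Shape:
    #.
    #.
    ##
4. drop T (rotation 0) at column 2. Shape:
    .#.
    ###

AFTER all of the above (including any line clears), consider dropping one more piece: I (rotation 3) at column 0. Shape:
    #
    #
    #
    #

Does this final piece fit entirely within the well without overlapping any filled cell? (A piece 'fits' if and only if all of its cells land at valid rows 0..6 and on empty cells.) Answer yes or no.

Drop 1: Z rot0 at col 3 lands with bottom-row=0; cleared 0 line(s) (total 0); column heights now [0 0 0 2 2 1], max=2
Drop 2: Z rot0 at col 0 lands with bottom-row=0; cleared 0 line(s) (total 0); column heights now [2 2 1 2 2 1], max=2
Drop 3: L rot1 at col 3 lands with bottom-row=2; cleared 0 line(s) (total 0); column heights now [2 2 1 5 3 1], max=5
Drop 4: T rot0 at col 2 lands with bottom-row=5; cleared 0 line(s) (total 0); column heights now [2 2 6 7 6 1], max=7
Test piece I rot3 at col 0 (width 1): heights before test = [2 2 6 7 6 1]; fits = True

Answer: yes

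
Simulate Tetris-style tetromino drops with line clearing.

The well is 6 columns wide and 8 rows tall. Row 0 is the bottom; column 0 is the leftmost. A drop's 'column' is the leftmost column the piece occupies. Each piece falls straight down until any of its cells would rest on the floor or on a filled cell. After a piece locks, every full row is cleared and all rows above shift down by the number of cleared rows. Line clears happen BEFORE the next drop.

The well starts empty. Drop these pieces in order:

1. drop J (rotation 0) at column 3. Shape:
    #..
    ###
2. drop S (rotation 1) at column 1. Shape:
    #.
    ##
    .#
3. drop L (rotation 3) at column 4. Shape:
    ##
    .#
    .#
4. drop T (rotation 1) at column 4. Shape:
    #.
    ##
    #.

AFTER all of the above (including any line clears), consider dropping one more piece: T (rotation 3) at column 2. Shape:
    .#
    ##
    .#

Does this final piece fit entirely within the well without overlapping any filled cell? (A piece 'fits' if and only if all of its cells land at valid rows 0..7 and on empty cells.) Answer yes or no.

Drop 1: J rot0 at col 3 lands with bottom-row=0; cleared 0 line(s) (total 0); column heights now [0 0 0 2 1 1], max=2
Drop 2: S rot1 at col 1 lands with bottom-row=0; cleared 0 line(s) (total 0); column heights now [0 3 2 2 1 1], max=3
Drop 3: L rot3 at col 4 lands with bottom-row=1; cleared 0 line(s) (total 0); column heights now [0 3 2 2 4 4], max=4
Drop 4: T rot1 at col 4 lands with bottom-row=4; cleared 0 line(s) (total 0); column heights now [0 3 2 2 7 6], max=7
Test piece T rot3 at col 2 (width 2): heights before test = [0 3 2 2 7 6]; fits = True

Answer: yes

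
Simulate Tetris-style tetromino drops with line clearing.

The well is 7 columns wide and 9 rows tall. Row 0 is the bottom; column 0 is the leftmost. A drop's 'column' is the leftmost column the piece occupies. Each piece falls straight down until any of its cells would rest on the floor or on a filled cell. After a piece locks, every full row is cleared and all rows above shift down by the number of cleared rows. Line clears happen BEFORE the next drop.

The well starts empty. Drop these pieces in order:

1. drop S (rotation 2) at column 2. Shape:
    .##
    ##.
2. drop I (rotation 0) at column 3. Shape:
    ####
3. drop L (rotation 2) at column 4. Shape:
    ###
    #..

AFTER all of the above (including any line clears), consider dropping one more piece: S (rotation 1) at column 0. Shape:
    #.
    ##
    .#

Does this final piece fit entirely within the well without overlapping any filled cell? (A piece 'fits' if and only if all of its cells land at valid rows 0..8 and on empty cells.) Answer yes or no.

Drop 1: S rot2 at col 2 lands with bottom-row=0; cleared 0 line(s) (total 0); column heights now [0 0 1 2 2 0 0], max=2
Drop 2: I rot0 at col 3 lands with bottom-row=2; cleared 0 line(s) (total 0); column heights now [0 0 1 3 3 3 3], max=3
Drop 3: L rot2 at col 4 lands with bottom-row=3; cleared 0 line(s) (total 0); column heights now [0 0 1 3 5 5 5], max=5
Test piece S rot1 at col 0 (width 2): heights before test = [0 0 1 3 5 5 5]; fits = True

Answer: yes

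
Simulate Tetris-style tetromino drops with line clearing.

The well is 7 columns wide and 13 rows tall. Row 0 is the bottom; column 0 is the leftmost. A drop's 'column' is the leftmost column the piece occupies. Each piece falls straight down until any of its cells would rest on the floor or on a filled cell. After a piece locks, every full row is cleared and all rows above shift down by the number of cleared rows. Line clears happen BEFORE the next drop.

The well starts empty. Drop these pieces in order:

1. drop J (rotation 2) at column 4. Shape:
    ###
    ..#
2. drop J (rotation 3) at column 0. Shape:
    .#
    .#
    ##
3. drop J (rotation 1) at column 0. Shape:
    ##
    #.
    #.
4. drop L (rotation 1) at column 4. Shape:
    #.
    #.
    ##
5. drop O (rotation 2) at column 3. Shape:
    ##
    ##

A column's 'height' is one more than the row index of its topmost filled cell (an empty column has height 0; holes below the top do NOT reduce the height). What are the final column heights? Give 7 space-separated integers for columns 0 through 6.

Drop 1: J rot2 at col 4 lands with bottom-row=0; cleared 0 line(s) (total 0); column heights now [0 0 0 0 2 2 2], max=2
Drop 2: J rot3 at col 0 lands with bottom-row=0; cleared 0 line(s) (total 0); column heights now [1 3 0 0 2 2 2], max=3
Drop 3: J rot1 at col 0 lands with bottom-row=1; cleared 0 line(s) (total 0); column heights now [4 4 0 0 2 2 2], max=4
Drop 4: L rot1 at col 4 lands with bottom-row=2; cleared 0 line(s) (total 0); column heights now [4 4 0 0 5 3 2], max=5
Drop 5: O rot2 at col 3 lands with bottom-row=5; cleared 0 line(s) (total 0); column heights now [4 4 0 7 7 3 2], max=7

Answer: 4 4 0 7 7 3 2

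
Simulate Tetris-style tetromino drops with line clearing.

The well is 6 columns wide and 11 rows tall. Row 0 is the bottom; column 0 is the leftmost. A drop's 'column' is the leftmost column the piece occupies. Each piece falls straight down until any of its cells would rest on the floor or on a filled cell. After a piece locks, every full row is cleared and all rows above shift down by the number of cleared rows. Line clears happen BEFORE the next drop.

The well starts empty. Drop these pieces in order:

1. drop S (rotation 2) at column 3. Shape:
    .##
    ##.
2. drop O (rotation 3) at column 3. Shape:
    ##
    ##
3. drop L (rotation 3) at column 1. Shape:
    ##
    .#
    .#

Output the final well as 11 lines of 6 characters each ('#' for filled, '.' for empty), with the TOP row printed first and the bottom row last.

Answer: ......
......
......
......
......
......
......
...##.
.####.
..#.##
..###.

Derivation:
Drop 1: S rot2 at col 3 lands with bottom-row=0; cleared 0 line(s) (total 0); column heights now [0 0 0 1 2 2], max=2
Drop 2: O rot3 at col 3 lands with bottom-row=2; cleared 0 line(s) (total 0); column heights now [0 0 0 4 4 2], max=4
Drop 3: L rot3 at col 1 lands with bottom-row=0; cleared 0 line(s) (total 0); column heights now [0 3 3 4 4 2], max=4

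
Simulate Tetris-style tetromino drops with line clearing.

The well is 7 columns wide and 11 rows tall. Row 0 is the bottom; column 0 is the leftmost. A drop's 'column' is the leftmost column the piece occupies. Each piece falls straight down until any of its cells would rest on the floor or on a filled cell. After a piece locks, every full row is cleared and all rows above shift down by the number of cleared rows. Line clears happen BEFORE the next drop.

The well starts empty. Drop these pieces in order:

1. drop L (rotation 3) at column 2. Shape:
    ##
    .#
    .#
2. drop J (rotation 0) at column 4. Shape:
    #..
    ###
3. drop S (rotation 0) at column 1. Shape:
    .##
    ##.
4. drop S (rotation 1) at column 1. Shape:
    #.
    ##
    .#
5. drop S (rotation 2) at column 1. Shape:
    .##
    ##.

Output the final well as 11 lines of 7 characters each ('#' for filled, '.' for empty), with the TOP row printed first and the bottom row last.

Drop 1: L rot3 at col 2 lands with bottom-row=0; cleared 0 line(s) (total 0); column heights now [0 0 3 3 0 0 0], max=3
Drop 2: J rot0 at col 4 lands with bottom-row=0; cleared 0 line(s) (total 0); column heights now [0 0 3 3 2 1 1], max=3
Drop 3: S rot0 at col 1 lands with bottom-row=3; cleared 0 line(s) (total 0); column heights now [0 4 5 5 2 1 1], max=5
Drop 4: S rot1 at col 1 lands with bottom-row=5; cleared 0 line(s) (total 0); column heights now [0 8 7 5 2 1 1], max=8
Drop 5: S rot2 at col 1 lands with bottom-row=8; cleared 0 line(s) (total 0); column heights now [0 9 10 10 2 1 1], max=10

Answer: .......
..##...
.##....
.#.....
.##....
..#....
..##...
.##....
..##...
...##..
...####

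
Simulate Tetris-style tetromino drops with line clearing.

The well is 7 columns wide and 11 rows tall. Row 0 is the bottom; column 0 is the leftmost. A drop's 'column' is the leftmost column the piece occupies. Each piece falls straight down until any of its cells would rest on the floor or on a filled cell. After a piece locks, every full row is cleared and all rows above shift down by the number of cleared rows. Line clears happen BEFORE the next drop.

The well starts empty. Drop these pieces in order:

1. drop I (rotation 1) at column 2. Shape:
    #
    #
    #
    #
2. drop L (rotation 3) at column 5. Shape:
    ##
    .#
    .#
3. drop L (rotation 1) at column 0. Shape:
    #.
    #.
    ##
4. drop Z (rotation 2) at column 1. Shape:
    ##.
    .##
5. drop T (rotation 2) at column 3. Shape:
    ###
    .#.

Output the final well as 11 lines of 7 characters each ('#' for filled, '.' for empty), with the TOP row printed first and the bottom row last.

Drop 1: I rot1 at col 2 lands with bottom-row=0; cleared 0 line(s) (total 0); column heights now [0 0 4 0 0 0 0], max=4
Drop 2: L rot3 at col 5 lands with bottom-row=0; cleared 0 line(s) (total 0); column heights now [0 0 4 0 0 3 3], max=4
Drop 3: L rot1 at col 0 lands with bottom-row=0; cleared 0 line(s) (total 0); column heights now [3 1 4 0 0 3 3], max=4
Drop 4: Z rot2 at col 1 lands with bottom-row=4; cleared 0 line(s) (total 0); column heights now [3 6 6 5 0 3 3], max=6
Drop 5: T rot2 at col 3 lands with bottom-row=4; cleared 0 line(s) (total 0); column heights now [3 6 6 6 6 6 3], max=6

Answer: .......
.......
.......
.......
.......
.#####.
..###..
..#....
#.#..##
#.#...#
###...#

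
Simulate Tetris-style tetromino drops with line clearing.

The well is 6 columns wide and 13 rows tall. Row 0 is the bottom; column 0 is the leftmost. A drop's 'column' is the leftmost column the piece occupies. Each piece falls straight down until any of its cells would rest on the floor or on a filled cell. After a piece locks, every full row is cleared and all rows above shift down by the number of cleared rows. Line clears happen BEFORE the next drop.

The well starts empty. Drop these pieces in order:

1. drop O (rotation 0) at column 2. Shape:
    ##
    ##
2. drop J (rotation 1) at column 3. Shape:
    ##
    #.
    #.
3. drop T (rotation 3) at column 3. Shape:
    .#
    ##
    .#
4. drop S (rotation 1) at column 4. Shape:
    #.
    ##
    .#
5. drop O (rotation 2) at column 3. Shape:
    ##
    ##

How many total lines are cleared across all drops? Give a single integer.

Answer: 0

Derivation:
Drop 1: O rot0 at col 2 lands with bottom-row=0; cleared 0 line(s) (total 0); column heights now [0 0 2 2 0 0], max=2
Drop 2: J rot1 at col 3 lands with bottom-row=2; cleared 0 line(s) (total 0); column heights now [0 0 2 5 5 0], max=5
Drop 3: T rot3 at col 3 lands with bottom-row=5; cleared 0 line(s) (total 0); column heights now [0 0 2 7 8 0], max=8
Drop 4: S rot1 at col 4 lands with bottom-row=7; cleared 0 line(s) (total 0); column heights now [0 0 2 7 10 9], max=10
Drop 5: O rot2 at col 3 lands with bottom-row=10; cleared 0 line(s) (total 0); column heights now [0 0 2 12 12 9], max=12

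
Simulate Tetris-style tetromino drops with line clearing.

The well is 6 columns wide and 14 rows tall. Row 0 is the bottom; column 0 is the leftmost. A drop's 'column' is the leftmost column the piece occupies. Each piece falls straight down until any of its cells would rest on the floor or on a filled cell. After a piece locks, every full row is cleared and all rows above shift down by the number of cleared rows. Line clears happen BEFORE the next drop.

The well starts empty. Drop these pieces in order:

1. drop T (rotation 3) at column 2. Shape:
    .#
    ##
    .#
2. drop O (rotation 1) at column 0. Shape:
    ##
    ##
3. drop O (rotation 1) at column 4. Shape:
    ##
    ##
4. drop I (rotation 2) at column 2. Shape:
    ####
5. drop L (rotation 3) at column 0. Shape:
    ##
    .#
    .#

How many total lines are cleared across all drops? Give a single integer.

Drop 1: T rot3 at col 2 lands with bottom-row=0; cleared 0 line(s) (total 0); column heights now [0 0 2 3 0 0], max=3
Drop 2: O rot1 at col 0 lands with bottom-row=0; cleared 0 line(s) (total 0); column heights now [2 2 2 3 0 0], max=3
Drop 3: O rot1 at col 4 lands with bottom-row=0; cleared 1 line(s) (total 1); column heights now [1 1 0 2 1 1], max=2
Drop 4: I rot2 at col 2 lands with bottom-row=2; cleared 0 line(s) (total 1); column heights now [1 1 3 3 3 3], max=3
Drop 5: L rot3 at col 0 lands with bottom-row=1; cleared 0 line(s) (total 1); column heights now [4 4 3 3 3 3], max=4

Answer: 1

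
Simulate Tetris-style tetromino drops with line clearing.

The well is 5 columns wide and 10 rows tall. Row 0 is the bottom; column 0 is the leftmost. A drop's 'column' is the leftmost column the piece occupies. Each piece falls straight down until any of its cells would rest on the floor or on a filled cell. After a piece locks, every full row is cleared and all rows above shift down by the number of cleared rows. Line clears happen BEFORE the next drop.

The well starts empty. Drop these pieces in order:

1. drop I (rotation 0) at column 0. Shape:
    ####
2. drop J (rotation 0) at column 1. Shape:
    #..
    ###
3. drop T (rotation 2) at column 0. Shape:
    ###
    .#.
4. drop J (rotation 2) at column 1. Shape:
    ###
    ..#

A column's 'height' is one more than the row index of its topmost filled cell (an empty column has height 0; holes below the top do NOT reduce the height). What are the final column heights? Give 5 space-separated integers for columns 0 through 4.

Answer: 5 6 6 6 0

Derivation:
Drop 1: I rot0 at col 0 lands with bottom-row=0; cleared 0 line(s) (total 0); column heights now [1 1 1 1 0], max=1
Drop 2: J rot0 at col 1 lands with bottom-row=1; cleared 0 line(s) (total 0); column heights now [1 3 2 2 0], max=3
Drop 3: T rot2 at col 0 lands with bottom-row=3; cleared 0 line(s) (total 0); column heights now [5 5 5 2 0], max=5
Drop 4: J rot2 at col 1 lands with bottom-row=4; cleared 0 line(s) (total 0); column heights now [5 6 6 6 0], max=6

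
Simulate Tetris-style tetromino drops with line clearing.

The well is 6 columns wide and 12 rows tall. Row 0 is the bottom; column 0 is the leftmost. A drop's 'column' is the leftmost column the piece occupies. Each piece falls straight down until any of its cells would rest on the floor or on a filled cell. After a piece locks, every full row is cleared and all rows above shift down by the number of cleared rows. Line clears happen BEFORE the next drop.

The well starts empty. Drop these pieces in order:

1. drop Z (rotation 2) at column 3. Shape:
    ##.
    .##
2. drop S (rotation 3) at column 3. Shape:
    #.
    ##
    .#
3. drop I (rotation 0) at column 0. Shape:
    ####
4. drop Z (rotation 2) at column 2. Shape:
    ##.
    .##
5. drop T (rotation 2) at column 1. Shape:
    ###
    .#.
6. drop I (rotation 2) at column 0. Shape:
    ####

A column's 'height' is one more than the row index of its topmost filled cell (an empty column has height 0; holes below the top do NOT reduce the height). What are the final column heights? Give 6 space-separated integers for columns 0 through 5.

Drop 1: Z rot2 at col 3 lands with bottom-row=0; cleared 0 line(s) (total 0); column heights now [0 0 0 2 2 1], max=2
Drop 2: S rot3 at col 3 lands with bottom-row=2; cleared 0 line(s) (total 0); column heights now [0 0 0 5 4 1], max=5
Drop 3: I rot0 at col 0 lands with bottom-row=5; cleared 0 line(s) (total 0); column heights now [6 6 6 6 4 1], max=6
Drop 4: Z rot2 at col 2 lands with bottom-row=6; cleared 0 line(s) (total 0); column heights now [6 6 8 8 7 1], max=8
Drop 5: T rot2 at col 1 lands with bottom-row=8; cleared 0 line(s) (total 0); column heights now [6 10 10 10 7 1], max=10
Drop 6: I rot2 at col 0 lands with bottom-row=10; cleared 0 line(s) (total 0); column heights now [11 11 11 11 7 1], max=11

Answer: 11 11 11 11 7 1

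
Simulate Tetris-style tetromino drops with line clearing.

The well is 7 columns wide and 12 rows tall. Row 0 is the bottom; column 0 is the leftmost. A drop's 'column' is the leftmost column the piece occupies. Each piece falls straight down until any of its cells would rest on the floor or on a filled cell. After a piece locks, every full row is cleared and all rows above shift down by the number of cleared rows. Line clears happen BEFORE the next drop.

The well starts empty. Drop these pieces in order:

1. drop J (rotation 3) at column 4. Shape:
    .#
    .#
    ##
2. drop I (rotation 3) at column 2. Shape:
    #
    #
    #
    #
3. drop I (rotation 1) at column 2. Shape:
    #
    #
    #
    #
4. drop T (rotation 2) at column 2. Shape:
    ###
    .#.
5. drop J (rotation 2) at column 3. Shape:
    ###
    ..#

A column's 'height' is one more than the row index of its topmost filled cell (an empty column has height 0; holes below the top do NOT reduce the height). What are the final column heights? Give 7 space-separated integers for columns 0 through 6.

Drop 1: J rot3 at col 4 lands with bottom-row=0; cleared 0 line(s) (total 0); column heights now [0 0 0 0 1 3 0], max=3
Drop 2: I rot3 at col 2 lands with bottom-row=0; cleared 0 line(s) (total 0); column heights now [0 0 4 0 1 3 0], max=4
Drop 3: I rot1 at col 2 lands with bottom-row=4; cleared 0 line(s) (total 0); column heights now [0 0 8 0 1 3 0], max=8
Drop 4: T rot2 at col 2 lands with bottom-row=7; cleared 0 line(s) (total 0); column heights now [0 0 9 9 9 3 0], max=9
Drop 5: J rot2 at col 3 lands with bottom-row=8; cleared 0 line(s) (total 0); column heights now [0 0 9 10 10 10 0], max=10

Answer: 0 0 9 10 10 10 0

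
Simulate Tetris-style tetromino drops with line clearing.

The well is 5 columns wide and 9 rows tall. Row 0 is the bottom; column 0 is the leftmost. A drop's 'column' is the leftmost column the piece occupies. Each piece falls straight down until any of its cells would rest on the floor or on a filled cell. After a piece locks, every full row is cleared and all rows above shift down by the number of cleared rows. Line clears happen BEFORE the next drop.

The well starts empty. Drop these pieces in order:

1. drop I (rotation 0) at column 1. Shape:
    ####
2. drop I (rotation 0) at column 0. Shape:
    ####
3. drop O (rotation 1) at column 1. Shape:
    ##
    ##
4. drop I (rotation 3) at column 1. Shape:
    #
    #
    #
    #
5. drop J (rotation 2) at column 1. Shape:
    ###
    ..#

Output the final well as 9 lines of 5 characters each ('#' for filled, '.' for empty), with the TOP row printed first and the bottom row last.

Answer: .###.
.#.#.
.#...
.#...
.#...
.##..
.##..
####.
.####

Derivation:
Drop 1: I rot0 at col 1 lands with bottom-row=0; cleared 0 line(s) (total 0); column heights now [0 1 1 1 1], max=1
Drop 2: I rot0 at col 0 lands with bottom-row=1; cleared 0 line(s) (total 0); column heights now [2 2 2 2 1], max=2
Drop 3: O rot1 at col 1 lands with bottom-row=2; cleared 0 line(s) (total 0); column heights now [2 4 4 2 1], max=4
Drop 4: I rot3 at col 1 lands with bottom-row=4; cleared 0 line(s) (total 0); column heights now [2 8 4 2 1], max=8
Drop 5: J rot2 at col 1 lands with bottom-row=7; cleared 0 line(s) (total 0); column heights now [2 9 9 9 1], max=9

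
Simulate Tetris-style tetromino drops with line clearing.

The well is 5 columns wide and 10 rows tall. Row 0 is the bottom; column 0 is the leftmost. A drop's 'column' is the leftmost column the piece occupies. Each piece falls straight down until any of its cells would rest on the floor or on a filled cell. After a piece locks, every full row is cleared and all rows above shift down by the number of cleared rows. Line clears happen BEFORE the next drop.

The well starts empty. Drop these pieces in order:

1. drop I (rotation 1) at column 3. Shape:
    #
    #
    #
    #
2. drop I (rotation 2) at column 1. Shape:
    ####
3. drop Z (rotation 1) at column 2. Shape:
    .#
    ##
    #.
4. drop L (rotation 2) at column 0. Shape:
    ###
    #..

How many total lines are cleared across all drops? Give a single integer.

Answer: 0

Derivation:
Drop 1: I rot1 at col 3 lands with bottom-row=0; cleared 0 line(s) (total 0); column heights now [0 0 0 4 0], max=4
Drop 2: I rot2 at col 1 lands with bottom-row=4; cleared 0 line(s) (total 0); column heights now [0 5 5 5 5], max=5
Drop 3: Z rot1 at col 2 lands with bottom-row=5; cleared 0 line(s) (total 0); column heights now [0 5 7 8 5], max=8
Drop 4: L rot2 at col 0 lands with bottom-row=6; cleared 0 line(s) (total 0); column heights now [8 8 8 8 5], max=8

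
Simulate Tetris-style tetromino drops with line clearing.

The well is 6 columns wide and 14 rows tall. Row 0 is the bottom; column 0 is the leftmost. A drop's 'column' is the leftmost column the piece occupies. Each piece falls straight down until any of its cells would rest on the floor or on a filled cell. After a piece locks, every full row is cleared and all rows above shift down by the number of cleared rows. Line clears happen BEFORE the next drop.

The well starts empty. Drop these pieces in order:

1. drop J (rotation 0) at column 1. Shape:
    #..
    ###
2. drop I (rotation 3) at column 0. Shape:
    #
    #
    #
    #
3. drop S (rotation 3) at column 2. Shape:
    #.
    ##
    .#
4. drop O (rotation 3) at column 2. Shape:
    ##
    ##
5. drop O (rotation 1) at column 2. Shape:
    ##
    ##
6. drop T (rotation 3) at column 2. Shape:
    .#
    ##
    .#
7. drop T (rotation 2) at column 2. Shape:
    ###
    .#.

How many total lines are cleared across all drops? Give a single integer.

Drop 1: J rot0 at col 1 lands with bottom-row=0; cleared 0 line(s) (total 0); column heights now [0 2 1 1 0 0], max=2
Drop 2: I rot3 at col 0 lands with bottom-row=0; cleared 0 line(s) (total 0); column heights now [4 2 1 1 0 0], max=4
Drop 3: S rot3 at col 2 lands with bottom-row=1; cleared 0 line(s) (total 0); column heights now [4 2 4 3 0 0], max=4
Drop 4: O rot3 at col 2 lands with bottom-row=4; cleared 0 line(s) (total 0); column heights now [4 2 6 6 0 0], max=6
Drop 5: O rot1 at col 2 lands with bottom-row=6; cleared 0 line(s) (total 0); column heights now [4 2 8 8 0 0], max=8
Drop 6: T rot3 at col 2 lands with bottom-row=8; cleared 0 line(s) (total 0); column heights now [4 2 10 11 0 0], max=11
Drop 7: T rot2 at col 2 lands with bottom-row=11; cleared 0 line(s) (total 0); column heights now [4 2 13 13 13 0], max=13

Answer: 0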